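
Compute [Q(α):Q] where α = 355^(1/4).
[Q(α):Q] = 4

α is a root of x^4 - 355. By Eisenstein's criterion at the prime p = 5 (which divides the constant term 355 but p^2 = 25 does not, since 355 is squarefree), x^4 - 355 is irreducible over Q. Hence [Q(α):Q] = 4.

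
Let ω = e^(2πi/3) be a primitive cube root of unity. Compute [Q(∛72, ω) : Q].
[Q(∛72, ω) : Q] = 6

[Q(∛72):Q] = 3 (min poly x^3 - 72, irreducible since 72 is not a perfect cube). [Q(ω):Q] = 2 (min poly x^2 + x + 1). Since Q(∛72) ⊂ R and ω ∉ R, we have ω ∉ Q(∛72), so x^2 + x + 1 remains irreducible over Q(∛72) and [Q(∛72, ω) : Q(∛72)] = 2. By the tower law, [Q(∛72, ω) : Q] = 3 · 2 = 6. (In fact Q(∛72, ω) is the splitting field of x^3 - 72 over Q.)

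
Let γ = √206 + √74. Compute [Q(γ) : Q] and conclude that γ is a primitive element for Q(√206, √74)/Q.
[Q(γ) : Q] = 4 (equivalently, Q(γ) = Q(√206, √74))

Obviously Q(γ) ⊆ Q(√206, √74), and [Q(√206, √74):Q] = 4 (since 206, 74 are distinct squarefree integers > 1 with 15244 not a perfect square). To show equality we compute the minimal polynomial of γ. From γ = √206 + √74: γ^2 = 206 + 2√(15244) + 74 = 280 + 2√(15244), so γ^2 - 280 = 2√(15244); squaring, (γ^2 - 280)^2 = 4·15244, i.e. γ^4 - 560γ^2 + 78400 - 60976 = 0, i.e. γ^4 - 560γ^2 + 17424 = 0. So γ is a root of x^4 - 560x^2 + 17424. This polynomial is irreducible over Q: it has no rational root (each ±√206 ± √74 is irrational), and any factorization into two quadratics over Q would force √(15244) ∈ Q (pairing opposite roots) or √206, √74 ∈ Q (other pairings), all impossible. Hence [Q(γ):Q] = 4 = [Q(√206, √74):Q], so Q(γ) = Q(√206, √74).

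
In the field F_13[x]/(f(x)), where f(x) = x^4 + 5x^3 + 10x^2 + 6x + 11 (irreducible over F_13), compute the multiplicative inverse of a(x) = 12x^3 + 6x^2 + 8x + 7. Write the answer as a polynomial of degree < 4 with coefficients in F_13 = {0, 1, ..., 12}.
a(x)^(-1) ≡ 5x^3 + 12x^2 + 7x + 8 (mod f(x))

Since f is irreducible over F_13, F_13[x]/(f) is a field and a(x) ≠ 0 has an inverse. Apply the extended Euclidean algorithm to f(x) and a(x) in F_13[x]: f(x) = (12x + 2)·a(x) + (6x^2 + 10x + 10);  a(x) = (2x + 2)·(6x^2 + 10x + 10) + (7x);  (6x^2 + 10x + 10) = (12x + 7)·(7x) + (10). The last nonzero remainder is the constant 10 = gcd(f, a) in F_13. Back-substituting through the division chain expresses 10 = s(x)·a(x) + t(x)·f(x) with s(x) ≡ 11x^3 + 3x^2 + 5x + 2 (mod f), so (11x^3 + 3x^2 + 5x + 2)·a(x) ≡ 10 (mod f). Multiplying by 10^(-1) ≡ 4 in F_13 gives a(x)^(-1) ≡ 4·(11x^3 + 3x^2 + 5x + 2) ≡ 5x^3 + 12x^2 + 7x + 8 (mod f). Check: (12x^3 + 6x^2 + 8x + 7)·(5x^3 + 12x^2 + 7x + 8) = 8x^6 + 5x^5 + x^4 + 9x^3 + 6x^2 + 9x + 4 ≡ 1 (mod x^4 + 5x^3 + 10x^2 + 6x + 11).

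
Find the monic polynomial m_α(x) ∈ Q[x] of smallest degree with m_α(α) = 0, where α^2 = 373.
m_α(x) = x^2 - 373

α satisfies α^2 - 373 = 0, so x^2 - 373 annihilates α. Since d = 373 is squarefree and ≠ 1, it is not a perfect square in Q, so x^2 - 373 has no rational root and is therefore irreducible over Q (a degree-2 polynomial over a field is irreducible iff it has no root). Hence m_α(x) = x^2 - 373.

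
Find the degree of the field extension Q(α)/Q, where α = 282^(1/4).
[Q(α):Q] = 4

α is a root of x^4 - 282. By Eisenstein's criterion at the prime p = 2 (which divides the constant term 282 but p^2 = 4 does not, since 282 is squarefree), x^4 - 282 is irreducible over Q. Hence [Q(α):Q] = 4.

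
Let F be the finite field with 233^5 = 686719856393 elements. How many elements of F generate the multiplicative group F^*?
There are φ(686719856392) = 320825736000 primitive elements

F_q^* is cyclic of order q - 1 = 686719856392. A cyclic group of order m has exactly φ(m) generators. Here m = 686719856392 = 2^3 · 29 · 31 · 95483851, so the number of primitive elements is φ(686719856392) = 320825736000.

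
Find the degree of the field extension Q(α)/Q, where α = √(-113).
[Q(α):Q] = 2

[Q(α):Q] equals the degree of the minimal polynomial of α. Here α^2 = -113 and x^2 + 113 is irreducible (d = -113 is squarefree, ≠ 1, hence not a square), so deg(m_α) = 2. Thus [Q(α):Q] = 2.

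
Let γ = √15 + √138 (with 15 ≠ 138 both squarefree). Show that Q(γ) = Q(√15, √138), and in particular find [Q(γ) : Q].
[Q(γ) : Q] = 4 (equivalently, Q(γ) = Q(√15, √138))

Obviously Q(γ) ⊆ Q(√15, √138), and [Q(√15, √138):Q] = 4 (since 15, 138 are distinct squarefree integers > 1 with 2070 not a perfect square). To show equality we compute the minimal polynomial of γ. From γ = √15 + √138: γ^2 = 15 + 2√(2070) + 138 = 153 + 2√(2070), so γ^2 - 153 = 2√(2070); squaring, (γ^2 - 153)^2 = 4·2070, i.e. γ^4 - 306γ^2 + 23409 - 8280 = 0, i.e. γ^4 - 306γ^2 + 15129 = 0. So γ is a root of x^4 - 306x^2 + 15129. This polynomial is irreducible over Q: it has no rational root (each ±√15 ± √138 is irrational), and any factorization into two quadratics over Q would force √(2070) ∈ Q (pairing opposite roots) or √15, √138 ∈ Q (other pairings), all impossible. Hence [Q(γ):Q] = 4 = [Q(√15, √138):Q], so Q(γ) = Q(√15, √138).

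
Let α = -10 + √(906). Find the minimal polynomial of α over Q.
m_α(x) = x^2 + 20x - 806

From α + 10 = √(906), squaring gives (α + 10)^2 = 906, i.e. α^2 + 20α + 100 = 906, so α^2 + 20α - 806 = 0. The discriminant of x^2 + 20x - 806 is (20)^2 - 4·(-806) = 400 + 3224 = 3624, and 4·(906) is not a perfect square in Q since 906 is squarefree and ≠ 1. Hence x^2 + 20x - 806 is irreducible over Q and is the minimal polynomial of α.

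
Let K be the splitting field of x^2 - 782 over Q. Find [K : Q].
[K : Q] = 2

f(x) = x^2 - 782 factors as (x - √782)(x + √782). The splitting field is K = Q(√782). Since 782 is squarefree and > 1, it is not a perfect square, so x^2 - 782 is irreducible over Q and [Q(√782) : Q] = 2. Hence [K : Q] = 2.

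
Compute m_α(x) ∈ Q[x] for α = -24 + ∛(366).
m_α(x) = x^3 + 72x^2 + 1728x + 13458

Set β = α + 24 = ∛(366), so β^3 = 366. Then (α + 24)^3 - 366 = 0, i.e. α is a root of g(x) = (x + 24)^3 - 366 = x^3 + 72x^2 + 1728x + 13458. Since g(x) = h(x + 24) where h(x) = x^3 - 366, and h is irreducible over Q (because 366 is not a perfect cube, so h has no rational root, and a monic cubic with no rational root is irreducible), g is also irreducible (irreducibility is preserved under the substitution x → x + 24). Hence m_α(x) = x^3 + 72x^2 + 1728x + 13458.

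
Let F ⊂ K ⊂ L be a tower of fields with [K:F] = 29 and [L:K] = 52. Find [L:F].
[L:F] = 1508

The tower law says that for any tower of field extensions F ⊂ K ⊂ L with finite degrees, [L:F] = [L:K] · [K:F]. Here this gives [L:F] = 52 · 29 = 1508.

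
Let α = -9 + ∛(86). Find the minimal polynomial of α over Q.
m_α(x) = x^3 + 27x^2 + 243x + 643

Set β = α + 9 = ∛(86), so β^3 = 86. Then (α + 9)^3 - 86 = 0, i.e. α is a root of g(x) = (x + 9)^3 - 86 = x^3 + 27x^2 + 243x + 643. Since g(x) = h(x + 9) where h(x) = x^3 - 86, and h is irreducible over Q (because 86 is not a perfect cube, so h has no rational root, and a monic cubic with no rational root is irreducible), g is also irreducible (irreducibility is preserved under the substitution x → x + 9). Hence m_α(x) = x^3 + 27x^2 + 243x + 643.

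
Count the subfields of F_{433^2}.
F_{433^2} has 2 subfields

The subfields of F_{p^n} are exactly the fields F_{p^d} for d | n (each is the fixed field of the unique index-d subgroup of Gal(F_{p^n}/F_p) ≅ Z/nZ). The divisors of n = 2 are {1, 2}, giving 2 subfields: F_{433^1}, F_{433^2}.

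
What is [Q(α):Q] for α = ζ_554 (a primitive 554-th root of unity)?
[Q(α):Q] = 276

The minimal polynomial of ζ_554 over Q is the 554-th cyclotomic polynomial Φ_554(x), which is irreducible over Q and has degree φ(554) = 276. Hence [Q(α):Q] = φ(554) = 276.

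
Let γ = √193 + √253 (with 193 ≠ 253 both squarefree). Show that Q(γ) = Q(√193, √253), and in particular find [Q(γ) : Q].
[Q(γ) : Q] = 4 (equivalently, Q(γ) = Q(√193, √253))

Obviously Q(γ) ⊆ Q(√193, √253), and [Q(√193, √253):Q] = 4 (since 193, 253 are distinct squarefree integers > 1 with 48829 not a perfect square). To show equality we compute the minimal polynomial of γ. From γ = √193 + √253: γ^2 = 193 + 2√(48829) + 253 = 446 + 2√(48829), so γ^2 - 446 = 2√(48829); squaring, (γ^2 - 446)^2 = 4·48829, i.e. γ^4 - 892γ^2 + 198916 - 195316 = 0, i.e. γ^4 - 892γ^2 + 3600 = 0. So γ is a root of x^4 - 892x^2 + 3600. This polynomial is irreducible over Q: it has no rational root (each ±√193 ± √253 is irrational), and any factorization into two quadratics over Q would force √(48829) ∈ Q (pairing opposite roots) or √193, √253 ∈ Q (other pairings), all impossible. Hence [Q(γ):Q] = 4 = [Q(√193, √253):Q], so Q(γ) = Q(√193, √253).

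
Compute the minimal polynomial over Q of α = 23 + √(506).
m_α(x) = x^2 - 46x + 23

From α - 23 = √(506), squaring gives (α - 23)^2 = 506, i.e. α^2 - 46α + 529 = 506, so α^2 - 46α + 23 = 0. The discriminant of x^2 - 46x + 23 is (-46)^2 - 4·(23) = 2116 - 92 = 2024, and 4·(506) is not a perfect square in Q since 506 is squarefree and ≠ 1. Hence x^2 - 46x + 23 is irreducible over Q and is the minimal polynomial of α.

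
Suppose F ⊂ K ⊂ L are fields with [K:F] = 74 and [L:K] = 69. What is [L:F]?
[L:F] = 5106

The tower law says that for any tower of field extensions F ⊂ K ⊂ L with finite degrees, [L:F] = [L:K] · [K:F]. Here this gives [L:F] = 69 · 74 = 5106.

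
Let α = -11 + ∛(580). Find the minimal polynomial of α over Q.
m_α(x) = x^3 + 33x^2 + 363x + 751

Set β = α + 11 = ∛(580), so β^3 = 580. Then (α + 11)^3 - 580 = 0, i.e. α is a root of g(x) = (x + 11)^3 - 580 = x^3 + 33x^2 + 363x + 751. Since g(x) = h(x + 11) where h(x) = x^3 - 580, and h is irreducible over Q (because 580 is not a perfect cube, so h has no rational root, and a monic cubic with no rational root is irreducible), g is also irreducible (irreducibility is preserved under the substitution x → x + 11). Hence m_α(x) = x^3 + 33x^2 + 363x + 751.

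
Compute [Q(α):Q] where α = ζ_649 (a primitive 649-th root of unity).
[Q(α):Q] = 580

The minimal polynomial of ζ_649 over Q is the 649-th cyclotomic polynomial Φ_649(x), which is irreducible over Q and has degree φ(649) = 580. Hence [Q(α):Q] = φ(649) = 580.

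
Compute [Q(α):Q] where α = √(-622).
[Q(α):Q] = 2

[Q(α):Q] equals the degree of the minimal polynomial of α. Here α^2 = -622 and x^2 + 622 is irreducible (d = -622 is squarefree, ≠ 1, hence not a square), so deg(m_α) = 2. Thus [Q(α):Q] = 2.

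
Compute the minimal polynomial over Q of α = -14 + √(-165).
m_α(x) = x^2 + 28x + 361

From α + 14 = √(-165), squaring gives (α + 14)^2 = -165, i.e. α^2 + 28α + 196 = -165, so α^2 + 28α + 361 = 0. The discriminant of x^2 + 28x + 361 is (28)^2 - 4·(361) = 784 - 1444 = -660, and 4·(-165) is not a perfect square in Q since -165 is squarefree and ≠ 1. Hence x^2 + 28x + 361 is irreducible over Q and is the minimal polynomial of α.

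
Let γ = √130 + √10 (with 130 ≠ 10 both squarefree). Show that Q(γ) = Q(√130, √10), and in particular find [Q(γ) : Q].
[Q(γ) : Q] = 4 (equivalently, Q(γ) = Q(√130, √10))

Obviously Q(γ) ⊆ Q(√130, √10), and [Q(√130, √10):Q] = 4 (since 130, 10 are distinct squarefree integers > 1 with 1300 not a perfect square). To show equality we compute the minimal polynomial of γ. From γ = √130 + √10: γ^2 = 130 + 2√(1300) + 10 = 140 + 2√(1300), so γ^2 - 140 = 2√(1300); squaring, (γ^2 - 140)^2 = 4·1300, i.e. γ^4 - 280γ^2 + 19600 - 5200 = 0, i.e. γ^4 - 280γ^2 + 14400 = 0. So γ is a root of x^4 - 280x^2 + 14400. This polynomial is irreducible over Q: it has no rational root (each ±√130 ± √10 is irrational), and any factorization into two quadratics over Q would force √(1300) ∈ Q (pairing opposite roots) or √130, √10 ∈ Q (other pairings), all impossible. Hence [Q(γ):Q] = 4 = [Q(√130, √10):Q], so Q(γ) = Q(√130, √10).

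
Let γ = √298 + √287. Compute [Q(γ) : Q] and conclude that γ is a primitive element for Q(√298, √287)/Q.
[Q(γ) : Q] = 4 (equivalently, Q(γ) = Q(√298, √287))

Obviously Q(γ) ⊆ Q(√298, √287), and [Q(√298, √287):Q] = 4 (since 298, 287 are distinct squarefree integers > 1 with 85526 not a perfect square). To show equality we compute the minimal polynomial of γ. From γ = √298 + √287: γ^2 = 298 + 2√(85526) + 287 = 585 + 2√(85526), so γ^2 - 585 = 2√(85526); squaring, (γ^2 - 585)^2 = 4·85526, i.e. γ^4 - 1170γ^2 + 342225 - 342104 = 0, i.e. γ^4 - 1170γ^2 + 121 = 0. So γ is a root of x^4 - 1170x^2 + 121. This polynomial is irreducible over Q: it has no rational root (each ±√298 ± √287 is irrational), and any factorization into two quadratics over Q would force √(85526) ∈ Q (pairing opposite roots) or √298, √287 ∈ Q (other pairings), all impossible. Hence [Q(γ):Q] = 4 = [Q(√298, √287):Q], so Q(γ) = Q(√298, √287).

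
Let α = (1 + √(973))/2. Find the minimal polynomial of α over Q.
m_α(x) = x^2 - x - 243

From 2α - 1 = √(973), squaring gives (2α - 1)^2 = 973, i.e. 4α^2 - 4α + 1 = 973, so α^2 - α + (1 - 973)/4 = 0. Since 973 ≡ 1 (mod 4), (1 - 973)/4 = -243 ∈ Z. The polynomial x^2 - x - 243 has discriminant 1 - 4·(-243) = 973, which is not a perfect square in Q (d = 973 is squarefree and ≠ 1), so x^2 - x - 243 is irreducible over Q. It is the minimal polynomial of α.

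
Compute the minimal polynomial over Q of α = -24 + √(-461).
m_α(x) = x^2 + 48x + 1037

From α + 24 = √(-461), squaring gives (α + 24)^2 = -461, i.e. α^2 + 48α + 576 = -461, so α^2 + 48α + 1037 = 0. The discriminant of x^2 + 48x + 1037 is (48)^2 - 4·(1037) = 2304 - 4148 = -1844, and 4·(-461) is not a perfect square in Q since -461 is squarefree and ≠ 1. Hence x^2 + 48x + 1037 is irreducible over Q and is the minimal polynomial of α.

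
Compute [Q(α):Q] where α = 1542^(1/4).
[Q(α):Q] = 4

α is a root of x^4 - 1542. By Eisenstein's criterion at the prime p = 2 (which divides the constant term 1542 but p^2 = 4 does not, since 1542 is squarefree), x^4 - 1542 is irreducible over Q. Hence [Q(α):Q] = 4.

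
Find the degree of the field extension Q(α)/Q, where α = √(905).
[Q(α):Q] = 2

[Q(α):Q] equals the degree of the minimal polynomial of α. Here α^2 = 905 and x^2 - 905 is irreducible (d = 905 is squarefree, ≠ 1, hence not a square), so deg(m_α) = 2. Thus [Q(α):Q] = 2.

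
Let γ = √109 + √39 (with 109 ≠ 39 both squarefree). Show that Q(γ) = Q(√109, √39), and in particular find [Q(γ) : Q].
[Q(γ) : Q] = 4 (equivalently, Q(γ) = Q(√109, √39))

Obviously Q(γ) ⊆ Q(√109, √39), and [Q(√109, √39):Q] = 4 (since 109, 39 are distinct squarefree integers > 1 with 4251 not a perfect square). To show equality we compute the minimal polynomial of γ. From γ = √109 + √39: γ^2 = 109 + 2√(4251) + 39 = 148 + 2√(4251), so γ^2 - 148 = 2√(4251); squaring, (γ^2 - 148)^2 = 4·4251, i.e. γ^4 - 296γ^2 + 21904 - 17004 = 0, i.e. γ^4 - 296γ^2 + 4900 = 0. So γ is a root of x^4 - 296x^2 + 4900. This polynomial is irreducible over Q: it has no rational root (each ±√109 ± √39 is irrational), and any factorization into two quadratics over Q would force √(4251) ∈ Q (pairing opposite roots) or √109, √39 ∈ Q (other pairings), all impossible. Hence [Q(γ):Q] = 4 = [Q(√109, √39):Q], so Q(γ) = Q(√109, √39).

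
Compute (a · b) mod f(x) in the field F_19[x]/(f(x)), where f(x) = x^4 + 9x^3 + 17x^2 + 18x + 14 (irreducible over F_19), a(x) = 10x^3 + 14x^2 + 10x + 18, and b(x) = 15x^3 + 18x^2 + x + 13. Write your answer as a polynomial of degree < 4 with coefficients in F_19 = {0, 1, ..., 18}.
a · b ≡ 4x^3 + 10x^2 + 7x + 7 (mod f(x))

Multiply in F_19[x]: a(x)·b(x) = (10x^3 + 14x^2 + 10x + 18)·(15x^3 + 18x^2 + x + 13) = 17x^6 + 10x^5 + 13x^4 + 5x^3 + 3x^2 + 15x + 6. This has degree ≥ 4, so divide by f(x) over F_19: 17x^6 + 10x^5 + 13x^4 + 5x^3 + 3x^2 + 15x + 6 = (17x^2 + 9x + 4)·(x^4 + 9x^3 + 17x^2 + 18x + 14) + (4x^3 + 10x^2 + 7x + 7). Hence a·b ≡ 4x^3 + 10x^2 + 7x + 7 (mod f). (F_19[x]/(f) is a field with 19^4 = 130321 elements since f is irreducible of degree 4.)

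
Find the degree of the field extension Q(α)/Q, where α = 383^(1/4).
[Q(α):Q] = 4

α is a root of x^4 - 383. By Eisenstein's criterion at the prime p = 383 (which divides the constant term 383 but p^2 = 146689 does not, since 383 is squarefree), x^4 - 383 is irreducible over Q. Hence [Q(α):Q] = 4.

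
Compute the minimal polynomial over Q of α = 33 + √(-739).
m_α(x) = x^2 - 66x + 1828

From α - 33 = √(-739), squaring gives (α - 33)^2 = -739, i.e. α^2 - 66α + 1089 = -739, so α^2 - 66α + 1828 = 0. The discriminant of x^2 - 66x + 1828 is (-66)^2 - 4·(1828) = 4356 - 7312 = -2956, and 4·(-739) is not a perfect square in Q since -739 is squarefree and ≠ 1. Hence x^2 - 66x + 1828 is irreducible over Q and is the minimal polynomial of α.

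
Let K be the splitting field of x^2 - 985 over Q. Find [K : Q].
[K : Q] = 2

f(x) = x^2 - 985 factors as (x - √985)(x + √985). The splitting field is K = Q(√985). Since 985 is squarefree and > 1, it is not a perfect square, so x^2 - 985 is irreducible over Q and [Q(√985) : Q] = 2. Hence [K : Q] = 2.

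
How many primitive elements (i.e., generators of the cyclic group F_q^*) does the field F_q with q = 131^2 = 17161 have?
There are φ(17160) = 3840 primitive elements

F_q^* is cyclic of order q - 1 = 17160. A cyclic group of order m has exactly φ(m) generators. Here m = 17160 = 2^3 · 3 · 5 · 11 · 13, so the number of primitive elements is φ(17160) = 3840.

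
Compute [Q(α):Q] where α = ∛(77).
[Q(α):Q] = 3

The minimal polynomial of α is x^3 - 77, irreducible over Q since 77 is not a perfect cube (so x^3 - 77 has no rational root). Hence [Q(α):Q] = deg(m_α) = 3.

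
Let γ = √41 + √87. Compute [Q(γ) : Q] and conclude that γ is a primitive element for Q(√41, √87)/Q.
[Q(γ) : Q] = 4 (equivalently, Q(γ) = Q(√41, √87))

Obviously Q(γ) ⊆ Q(√41, √87), and [Q(√41, √87):Q] = 4 (since 41, 87 are distinct squarefree integers > 1 with 3567 not a perfect square). To show equality we compute the minimal polynomial of γ. From γ = √41 + √87: γ^2 = 41 + 2√(3567) + 87 = 128 + 2√(3567), so γ^2 - 128 = 2√(3567); squaring, (γ^2 - 128)^2 = 4·3567, i.e. γ^4 - 256γ^2 + 16384 - 14268 = 0, i.e. γ^4 - 256γ^2 + 2116 = 0. So γ is a root of x^4 - 256x^2 + 2116. This polynomial is irreducible over Q: it has no rational root (each ±√41 ± √87 is irrational), and any factorization into two quadratics over Q would force √(3567) ∈ Q (pairing opposite roots) or √41, √87 ∈ Q (other pairings), all impossible. Hence [Q(γ):Q] = 4 = [Q(√41, √87):Q], so Q(γ) = Q(√41, √87).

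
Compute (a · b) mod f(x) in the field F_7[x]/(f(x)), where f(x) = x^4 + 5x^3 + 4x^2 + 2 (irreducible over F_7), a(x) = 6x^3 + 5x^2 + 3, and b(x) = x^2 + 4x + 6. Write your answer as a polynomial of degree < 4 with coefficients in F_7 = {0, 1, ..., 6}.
a · b ≡ 2x^3 + 2x^2 + 6 (mod f(x))

Multiply in F_7[x]: a(x)·b(x) = (6x^3 + 5x^2 + 3)·(x^2 + 4x + 6) = 6x^5 + x^4 + 5x^2 + 5x + 4. This has degree ≥ 4, so divide by f(x) over F_7: 6x^5 + x^4 + 5x^2 + 5x + 4 = (6x + 6)·(x^4 + 5x^3 + 4x^2 + 2) + (2x^3 + 2x^2 + 6). Hence a·b ≡ 2x^3 + 2x^2 + 6 (mod f). (F_7[x]/(f) is a field with 7^4 = 2401 elements since f is irreducible of degree 4.)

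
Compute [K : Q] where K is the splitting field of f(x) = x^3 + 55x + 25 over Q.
[K : Q] = 6

By the rational root test, any rational root of the monic integer polynomial f(x) = x^3 + 55x + 25 must be an integer dividing the constant term 25, i.e. one of ±{1, 5, 25}. Evaluating: f(1) = 81, f(-1) = -31, f(5) = 425, f(-5) = -375, f(25) = 17025, f(-25) = -16975; none is 0, so f has no rational root and is therefore irreducible over Q (a cubic with no linear factor over a field is irreducible). For an irreducible cubic, the Galois group is A_3 or S_3 according as the discriminant disc(f) = -4a^3 - 27b^2 = -4·(55)^3 - 27·(25)^2 = -682375 is or is not a square in Q. Here disc(f) = -682375 is not a perfect square in Q, so the Galois group of f over Q is not contained in A_3 and must be all of S_3. The splitting field has degree |S_3| = 6 over Q, so [K : Q] = 6.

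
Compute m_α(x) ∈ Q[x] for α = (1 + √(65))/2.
m_α(x) = x^2 - x - 16

From 2α - 1 = √(65), squaring gives (2α - 1)^2 = 65, i.e. 4α^2 - 4α + 1 = 65, so α^2 - α + (1 - 65)/4 = 0. Since 65 ≡ 1 (mod 4), (1 - 65)/4 = -16 ∈ Z. The polynomial x^2 - x - 16 has discriminant 1 - 4·(-16) = 65, which is not a perfect square in Q (d = 65 is squarefree and ≠ 1), so x^2 - x - 16 is irreducible over Q. It is the minimal polynomial of α.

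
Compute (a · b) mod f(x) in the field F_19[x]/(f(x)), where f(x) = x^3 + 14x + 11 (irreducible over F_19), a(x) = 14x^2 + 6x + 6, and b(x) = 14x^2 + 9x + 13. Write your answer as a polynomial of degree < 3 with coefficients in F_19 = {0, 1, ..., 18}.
a · b ≡ 8x^2 + 14x + 10 (mod f(x))

Multiply in F_19[x]: a(x)·b(x) = (14x^2 + 6x + 6)·(14x^2 + 9x + 13) = 6x^4 + x^3 + 16x^2 + 18x + 2. This has degree ≥ 3, so divide by f(x) over F_19: 6x^4 + x^3 + 16x^2 + 18x + 2 = (6x + 1)·(x^3 + 14x + 11) + (8x^2 + 14x + 10). Hence a·b ≡ 8x^2 + 14x + 10 (mod f). (F_19[x]/(f) is a field with 19^3 = 6859 elements since f is irreducible of degree 3.)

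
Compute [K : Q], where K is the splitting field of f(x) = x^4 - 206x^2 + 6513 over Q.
[K : Q] = 4

Solving the quadratic in x^2: x^2 = (206 ± √(206^2 - 4·6513))/2 = (206 ± √16384)/2 = (206 ± 128)/2, giving x^2 = 39 or x^2 = 167. So f(x) = (x^2 - 39)(x^2 - 167) and the roots of f are ±√39, ±√167. Hence the splitting field is K = Q(√39, √167). Since 39 and 167 are distinct squarefree integers > 1, their product 6513 is not a perfect square, so √167 ∉ Q(√39). By the tower law [K:Q] = [Q(√39,√167):Q(√39)] · [Q(√39):Q] = 2 · 2 = 4.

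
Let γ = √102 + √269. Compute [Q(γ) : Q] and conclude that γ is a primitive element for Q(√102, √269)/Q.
[Q(γ) : Q] = 4 (equivalently, Q(γ) = Q(√102, √269))

Obviously Q(γ) ⊆ Q(√102, √269), and [Q(√102, √269):Q] = 4 (since 102, 269 are distinct squarefree integers > 1 with 27438 not a perfect square). To show equality we compute the minimal polynomial of γ. From γ = √102 + √269: γ^2 = 102 + 2√(27438) + 269 = 371 + 2√(27438), so γ^2 - 371 = 2√(27438); squaring, (γ^2 - 371)^2 = 4·27438, i.e. γ^4 - 742γ^2 + 137641 - 109752 = 0, i.e. γ^4 - 742γ^2 + 27889 = 0. So γ is a root of x^4 - 742x^2 + 27889. This polynomial is irreducible over Q: it has no rational root (each ±√102 ± √269 is irrational), and any factorization into two quadratics over Q would force √(27438) ∈ Q (pairing opposite roots) or √102, √269 ∈ Q (other pairings), all impossible. Hence [Q(γ):Q] = 4 = [Q(√102, √269):Q], so Q(γ) = Q(√102, √269).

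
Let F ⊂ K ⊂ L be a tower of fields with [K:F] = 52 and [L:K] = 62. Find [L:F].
[L:F] = 3224

The tower law says that for any tower of field extensions F ⊂ K ⊂ L with finite degrees, [L:F] = [L:K] · [K:F]. Here this gives [L:F] = 62 · 52 = 3224.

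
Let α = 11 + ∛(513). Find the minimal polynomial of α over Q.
m_α(x) = x^3 - 33x^2 + 363x - 1844

Set β = α - 11 = ∛(513), so β^3 = 513. Then (α - 11)^3 - 513 = 0, i.e. α is a root of g(x) = (x - 11)^3 - 513 = x^3 - 33x^2 + 363x - 1844. Since g(x) = h(x - 11) where h(x) = x^3 - 513, and h is irreducible over Q (because 513 is not a perfect cube, so h has no rational root, and a monic cubic with no rational root is irreducible), g is also irreducible (irreducibility is preserved under the substitution x → x - 11). Hence m_α(x) = x^3 - 33x^2 + 363x - 1844.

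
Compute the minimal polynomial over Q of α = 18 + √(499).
m_α(x) = x^2 - 36x - 175

From α - 18 = √(499), squaring gives (α - 18)^2 = 499, i.e. α^2 - 36α + 324 = 499, so α^2 - 36α - 175 = 0. The discriminant of x^2 - 36x - 175 is (-36)^2 - 4·(-175) = 1296 + 700 = 1996, and 4·(499) is not a perfect square in Q since 499 is squarefree and ≠ 1. Hence x^2 - 36x - 175 is irreducible over Q and is the minimal polynomial of α.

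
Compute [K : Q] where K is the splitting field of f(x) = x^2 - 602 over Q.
[K : Q] = 2

f(x) = x^2 - 602 factors as (x - √602)(x + √602). The splitting field is K = Q(√602). Since 602 is squarefree and > 1, it is not a perfect square, so x^2 - 602 is irreducible over Q and [Q(√602) : Q] = 2. Hence [K : Q] = 2.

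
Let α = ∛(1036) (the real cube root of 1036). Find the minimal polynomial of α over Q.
m_α(x) = x^3 - 1036

α satisfies α^3 = 1036, so x^3 - 1036 annihilates α. By the rational root test, a rational root p/q (in lowest terms) of x^3 - 1036 would satisfy p^3 = 1036 q^3, forcing q = 1 and p^3 = 1036; but 1036 is not a perfect cube, contradiction. A monic cubic over Q with no rational root is irreducible (any nontrivial factorization would include a linear factor). Hence x^3 - 1036 is the minimal polynomial of α, and in particular [Q(α):Q] = 3.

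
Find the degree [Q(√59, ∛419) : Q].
[Q(√59, ∛419) : Q] = 6

Let L = Q(√59, ∛419). Since Q(√59) ⊂ L and [Q(√59):Q] = 2, the tower law gives 2 | [L:Q]. Likewise Q(∛419) ⊂ L with [Q(∛419):Q] = 3 (because 419 is not a perfect cube), so 3 | [L:Q]. As gcd(2,3) = 1, [L:Q] is divisible by 6. Conversely L is generated over Q by √59 and ∛419, so [L:Q] ≤ 2·3 = 6. Therefore [Q(√59, ∛419) : Q] = 6.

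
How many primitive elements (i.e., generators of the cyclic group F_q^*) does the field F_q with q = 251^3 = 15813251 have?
There are φ(15813250) = 6174000 primitive elements

F_q^* is cyclic of order q - 1 = 15813250. A cyclic group of order m has exactly φ(m) generators. Here m = 15813250 = 2 · 5^3 · 43 · 1471, so the number of primitive elements is φ(15813250) = 6174000.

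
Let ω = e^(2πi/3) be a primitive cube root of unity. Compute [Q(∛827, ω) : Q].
[Q(∛827, ω) : Q] = 6

[Q(∛827):Q] = 3 (min poly x^3 - 827, irreducible since 827 is not a perfect cube). [Q(ω):Q] = 2 (min poly x^2 + x + 1). Since Q(∛827) ⊂ R and ω ∉ R, we have ω ∉ Q(∛827), so x^2 + x + 1 remains irreducible over Q(∛827) and [Q(∛827, ω) : Q(∛827)] = 2. By the tower law, [Q(∛827, ω) : Q] = 3 · 2 = 6. (In fact Q(∛827, ω) is the splitting field of x^3 - 827 over Q.)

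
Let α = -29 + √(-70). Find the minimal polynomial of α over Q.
m_α(x) = x^2 + 58x + 911

From α + 29 = √(-70), squaring gives (α + 29)^2 = -70, i.e. α^2 + 58α + 841 = -70, so α^2 + 58α + 911 = 0. The discriminant of x^2 + 58x + 911 is (58)^2 - 4·(911) = 3364 - 3644 = -280, and 4·(-70) is not a perfect square in Q since -70 is squarefree and ≠ 1. Hence x^2 + 58x + 911 is irreducible over Q and is the minimal polynomial of α.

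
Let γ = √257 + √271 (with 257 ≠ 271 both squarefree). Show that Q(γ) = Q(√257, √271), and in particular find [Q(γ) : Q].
[Q(γ) : Q] = 4 (equivalently, Q(γ) = Q(√257, √271))

Obviously Q(γ) ⊆ Q(√257, √271), and [Q(√257, √271):Q] = 4 (since 257, 271 are distinct squarefree integers > 1 with 69647 not a perfect square). To show equality we compute the minimal polynomial of γ. From γ = √257 + √271: γ^2 = 257 + 2√(69647) + 271 = 528 + 2√(69647), so γ^2 - 528 = 2√(69647); squaring, (γ^2 - 528)^2 = 4·69647, i.e. γ^4 - 1056γ^2 + 278784 - 278588 = 0, i.e. γ^4 - 1056γ^2 + 196 = 0. So γ is a root of x^4 - 1056x^2 + 196. This polynomial is irreducible over Q: it has no rational root (each ±√257 ± √271 is irrational), and any factorization into two quadratics over Q would force √(69647) ∈ Q (pairing opposite roots) or √257, √271 ∈ Q (other pairings), all impossible. Hence [Q(γ):Q] = 4 = [Q(√257, √271):Q], so Q(γ) = Q(√257, √271).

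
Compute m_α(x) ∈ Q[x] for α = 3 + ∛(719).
m_α(x) = x^3 - 9x^2 + 27x - 746

Set β = α - 3 = ∛(719), so β^3 = 719. Then (α - 3)^3 - 719 = 0, i.e. α is a root of g(x) = (x - 3)^3 - 719 = x^3 - 9x^2 + 27x - 746. Since g(x) = h(x - 3) where h(x) = x^3 - 719, and h is irreducible over Q (because 719 is not a perfect cube, so h has no rational root, and a monic cubic with no rational root is irreducible), g is also irreducible (irreducibility is preserved under the substitution x → x - 3). Hence m_α(x) = x^3 - 9x^2 + 27x - 746.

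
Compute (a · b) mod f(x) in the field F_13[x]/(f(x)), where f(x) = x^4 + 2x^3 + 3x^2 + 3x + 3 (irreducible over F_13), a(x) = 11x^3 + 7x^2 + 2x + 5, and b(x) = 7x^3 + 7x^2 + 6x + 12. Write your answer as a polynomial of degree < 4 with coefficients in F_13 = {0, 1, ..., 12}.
a · b ≡ 12x^3 + 5x^2 + 3x + 3 (mod f(x))

Multiply in F_13[x]: a(x)·b(x) = (11x^3 + 7x^2 + 2x + 5)·(7x^3 + 7x^2 + 6x + 12) = 12x^6 + 9x^5 + 12x^4 + 2x^3 + x^2 + 2x + 8. This has degree ≥ 4, so divide by f(x) over F_13: 12x^6 + 9x^5 + 12x^4 + 2x^3 + x^2 + 2x + 8 = (12x^2 + 11x + 6)·(x^4 + 2x^3 + 3x^2 + 3x + 3) + (12x^3 + 5x^2 + 3x + 3). Hence a·b ≡ 12x^3 + 5x^2 + 3x + 3 (mod f). (F_13[x]/(f) is a field with 13^4 = 28561 elements since f is irreducible of degree 4.)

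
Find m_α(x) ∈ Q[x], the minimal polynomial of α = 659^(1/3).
m_α(x) = x^3 - 659

α satisfies α^3 = 659, so x^3 - 659 annihilates α. By the rational root test, a rational root p/q (in lowest terms) of x^3 - 659 would satisfy p^3 = 659 q^3, forcing q = 1 and p^3 = 659; but 659 is not a perfect cube, contradiction. A monic cubic over Q with no rational root is irreducible (any nontrivial factorization would include a linear factor). Hence x^3 - 659 is the minimal polynomial of α, and in particular [Q(α):Q] = 3.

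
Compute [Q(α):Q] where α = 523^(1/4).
[Q(α):Q] = 4

α is a root of x^4 - 523. By Eisenstein's criterion at the prime p = 523 (which divides the constant term 523 but p^2 = 273529 does not, since 523 is squarefree), x^4 - 523 is irreducible over Q. Hence [Q(α):Q] = 4.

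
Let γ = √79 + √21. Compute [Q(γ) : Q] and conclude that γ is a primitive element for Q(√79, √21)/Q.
[Q(γ) : Q] = 4 (equivalently, Q(γ) = Q(√79, √21))

Obviously Q(γ) ⊆ Q(√79, √21), and [Q(√79, √21):Q] = 4 (since 79, 21 are distinct squarefree integers > 1 with 1659 not a perfect square). To show equality we compute the minimal polynomial of γ. From γ = √79 + √21: γ^2 = 79 + 2√(1659) + 21 = 100 + 2√(1659), so γ^2 - 100 = 2√(1659); squaring, (γ^2 - 100)^2 = 4·1659, i.e. γ^4 - 200γ^2 + 10000 - 6636 = 0, i.e. γ^4 - 200γ^2 + 3364 = 0. So γ is a root of x^4 - 200x^2 + 3364. This polynomial is irreducible over Q: it has no rational root (each ±√79 ± √21 is irrational), and any factorization into two quadratics over Q would force √(1659) ∈ Q (pairing opposite roots) or √79, √21 ∈ Q (other pairings), all impossible. Hence [Q(γ):Q] = 4 = [Q(√79, √21):Q], so Q(γ) = Q(√79, √21).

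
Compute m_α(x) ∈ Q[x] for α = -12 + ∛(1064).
m_α(x) = x^3 + 36x^2 + 432x + 664

Set β = α + 12 = ∛(1064), so β^3 = 1064. Then (α + 12)^3 - 1064 = 0, i.e. α is a root of g(x) = (x + 12)^3 - 1064 = x^3 + 36x^2 + 432x + 664. Since g(x) = h(x + 12) where h(x) = x^3 - 1064, and h is irreducible over Q (because 1064 is not a perfect cube, so h has no rational root, and a monic cubic with no rational root is irreducible), g is also irreducible (irreducibility is preserved under the substitution x → x + 12). Hence m_α(x) = x^3 + 36x^2 + 432x + 664.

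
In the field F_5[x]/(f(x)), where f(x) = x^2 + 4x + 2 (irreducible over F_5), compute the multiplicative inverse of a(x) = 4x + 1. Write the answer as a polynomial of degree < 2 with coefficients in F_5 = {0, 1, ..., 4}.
a(x)^(-1) ≡ 3x (mod f(x))

Since f is irreducible over F_5, F_5[x]/(f) is a field and a(x) ≠ 0 has an inverse. Apply the extended Euclidean algorithm to f(x) and a(x) in F_5[x]: f(x) = (4x)·a(x) + (2). The last nonzero remainder is the constant 2 = gcd(f, a) in F_5. Back-substituting through the division chain expresses 2 = s(x)·a(x) + t(x)·f(x) with s(x) ≡ x (mod f), so (x)·a(x) ≡ 2 (mod f). Multiplying by 2^(-1) ≡ 3 in F_5 gives a(x)^(-1) ≡ 3·(x) ≡ 3x (mod f). Check: (4x + 1)·(3x) = 2x^2 + 3x ≡ 1 (mod x^2 + 4x + 2).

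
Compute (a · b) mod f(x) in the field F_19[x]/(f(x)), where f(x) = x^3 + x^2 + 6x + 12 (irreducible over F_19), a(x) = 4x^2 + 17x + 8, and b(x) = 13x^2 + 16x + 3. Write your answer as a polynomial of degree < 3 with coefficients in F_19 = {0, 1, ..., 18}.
a · b ≡ 14x^2 + 2 (mod f(x))

Multiply in F_19[x]: a(x)·b(x) = (4x^2 + 17x + 8)·(13x^2 + 16x + 3) = 14x^4 + 8x^2 + 8x + 5. This has degree ≥ 3, so divide by f(x) over F_19: 14x^4 + 8x^2 + 8x + 5 = (14x + 5)·(x^3 + x^2 + 6x + 12) + (14x^2 + 2). Hence a·b ≡ 14x^2 + 2 (mod f). (F_19[x]/(f) is a field with 19^3 = 6859 elements since f is irreducible of degree 3.)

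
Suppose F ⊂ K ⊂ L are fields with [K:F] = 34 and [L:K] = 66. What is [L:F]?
[L:F] = 2244

The tower law says that for any tower of field extensions F ⊂ K ⊂ L with finite degrees, [L:F] = [L:K] · [K:F]. Here this gives [L:F] = 66 · 34 = 2244.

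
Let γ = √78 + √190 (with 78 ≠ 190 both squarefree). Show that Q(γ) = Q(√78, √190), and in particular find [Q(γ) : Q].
[Q(γ) : Q] = 4 (equivalently, Q(γ) = Q(√78, √190))

Obviously Q(γ) ⊆ Q(√78, √190), and [Q(√78, √190):Q] = 4 (since 78, 190 are distinct squarefree integers > 1 with 14820 not a perfect square). To show equality we compute the minimal polynomial of γ. From γ = √78 + √190: γ^2 = 78 + 2√(14820) + 190 = 268 + 2√(14820), so γ^2 - 268 = 2√(14820); squaring, (γ^2 - 268)^2 = 4·14820, i.e. γ^4 - 536γ^2 + 71824 - 59280 = 0, i.e. γ^4 - 536γ^2 + 12544 = 0. So γ is a root of x^4 - 536x^2 + 12544. This polynomial is irreducible over Q: it has no rational root (each ±√78 ± √190 is irrational), and any factorization into two quadratics over Q would force √(14820) ∈ Q (pairing opposite roots) or √78, √190 ∈ Q (other pairings), all impossible. Hence [Q(γ):Q] = 4 = [Q(√78, √190):Q], so Q(γ) = Q(√78, √190).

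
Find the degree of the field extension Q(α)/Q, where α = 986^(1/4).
[Q(α):Q] = 4

α is a root of x^4 - 986. By Eisenstein's criterion at the prime p = 2 (which divides the constant term 986 but p^2 = 4 does not, since 986 is squarefree), x^4 - 986 is irreducible over Q. Hence [Q(α):Q] = 4.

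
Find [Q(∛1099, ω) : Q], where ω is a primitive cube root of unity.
[Q(∛1099, ω) : Q] = 6

[Q(∛1099):Q] = 3 (min poly x^3 - 1099, irreducible since 1099 is not a perfect cube). [Q(ω):Q] = 2 (min poly x^2 + x + 1). Since Q(∛1099) ⊂ R and ω ∉ R, we have ω ∉ Q(∛1099), so x^2 + x + 1 remains irreducible over Q(∛1099) and [Q(∛1099, ω) : Q(∛1099)] = 2. By the tower law, [Q(∛1099, ω) : Q] = 3 · 2 = 6. (In fact Q(∛1099, ω) is the splitting field of x^3 - 1099 over Q.)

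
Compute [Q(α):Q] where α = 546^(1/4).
[Q(α):Q] = 4

α is a root of x^4 - 546. By Eisenstein's criterion at the prime p = 2 (which divides the constant term 546 but p^2 = 4 does not, since 546 is squarefree), x^4 - 546 is irreducible over Q. Hence [Q(α):Q] = 4.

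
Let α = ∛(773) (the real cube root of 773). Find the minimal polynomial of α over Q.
m_α(x) = x^3 - 773

α satisfies α^3 = 773, so x^3 - 773 annihilates α. By the rational root test, a rational root p/q (in lowest terms) of x^3 - 773 would satisfy p^3 = 773 q^3, forcing q = 1 and p^3 = 773; but 773 is not a perfect cube, contradiction. A monic cubic over Q with no rational root is irreducible (any nontrivial factorization would include a linear factor). Hence x^3 - 773 is the minimal polynomial of α, and in particular [Q(α):Q] = 3.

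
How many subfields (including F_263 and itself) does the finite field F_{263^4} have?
F_{263^4} has 3 subfields

The subfields of F_{p^n} are exactly the fields F_{p^d} for d | n (each is the fixed field of the unique index-d subgroup of Gal(F_{p^n}/F_p) ≅ Z/nZ). The divisors of n = 4 are {1, 2, 4}, giving 3 subfields: F_{263^1}, F_{263^2}, F_{263^4}.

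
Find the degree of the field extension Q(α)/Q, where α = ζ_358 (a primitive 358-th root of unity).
[Q(α):Q] = 178

The minimal polynomial of ζ_358 over Q is the 358-th cyclotomic polynomial Φ_358(x), which is irreducible over Q and has degree φ(358) = 178. Hence [Q(α):Q] = φ(358) = 178.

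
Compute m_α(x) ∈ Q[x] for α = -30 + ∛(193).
m_α(x) = x^3 + 90x^2 + 2700x + 26807

Set β = α + 30 = ∛(193), so β^3 = 193. Then (α + 30)^3 - 193 = 0, i.e. α is a root of g(x) = (x + 30)^3 - 193 = x^3 + 90x^2 + 2700x + 26807. Since g(x) = h(x + 30) where h(x) = x^3 - 193, and h is irreducible over Q (because 193 is not a perfect cube, so h has no rational root, and a monic cubic with no rational root is irreducible), g is also irreducible (irreducibility is preserved under the substitution x → x + 30). Hence m_α(x) = x^3 + 90x^2 + 2700x + 26807.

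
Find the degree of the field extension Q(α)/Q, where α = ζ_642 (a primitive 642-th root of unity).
[Q(α):Q] = 212

The minimal polynomial of ζ_642 over Q is the 642-th cyclotomic polynomial Φ_642(x), which is irreducible over Q and has degree φ(642) = 212. Hence [Q(α):Q] = φ(642) = 212.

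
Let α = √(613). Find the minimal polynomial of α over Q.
m_α(x) = x^2 - 613

α satisfies α^2 - 613 = 0, so x^2 - 613 annihilates α. Since d = 613 is squarefree and ≠ 1, it is not a perfect square in Q, so x^2 - 613 has no rational root and is therefore irreducible over Q (a degree-2 polynomial over a field is irreducible iff it has no root). Hence m_α(x) = x^2 - 613.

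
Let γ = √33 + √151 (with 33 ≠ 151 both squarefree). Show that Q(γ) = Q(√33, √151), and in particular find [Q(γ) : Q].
[Q(γ) : Q] = 4 (equivalently, Q(γ) = Q(√33, √151))

Obviously Q(γ) ⊆ Q(√33, √151), and [Q(√33, √151):Q] = 4 (since 33, 151 are distinct squarefree integers > 1 with 4983 not a perfect square). To show equality we compute the minimal polynomial of γ. From γ = √33 + √151: γ^2 = 33 + 2√(4983) + 151 = 184 + 2√(4983), so γ^2 - 184 = 2√(4983); squaring, (γ^2 - 184)^2 = 4·4983, i.e. γ^4 - 368γ^2 + 33856 - 19932 = 0, i.e. γ^4 - 368γ^2 + 13924 = 0. So γ is a root of x^4 - 368x^2 + 13924. This polynomial is irreducible over Q: it has no rational root (each ±√33 ± √151 is irrational), and any factorization into two quadratics over Q would force √(4983) ∈ Q (pairing opposite roots) or √33, √151 ∈ Q (other pairings), all impossible. Hence [Q(γ):Q] = 4 = [Q(√33, √151):Q], so Q(γ) = Q(√33, √151).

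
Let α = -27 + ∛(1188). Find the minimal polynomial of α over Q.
m_α(x) = x^3 + 81x^2 + 2187x + 18495

Set β = α + 27 = ∛(1188), so β^3 = 1188. Then (α + 27)^3 - 1188 = 0, i.e. α is a root of g(x) = (x + 27)^3 - 1188 = x^3 + 81x^2 + 2187x + 18495. Since g(x) = h(x + 27) where h(x) = x^3 - 1188, and h is irreducible over Q (because 1188 is not a perfect cube, so h has no rational root, and a monic cubic with no rational root is irreducible), g is also irreducible (irreducibility is preserved under the substitution x → x + 27). Hence m_α(x) = x^3 + 81x^2 + 2187x + 18495.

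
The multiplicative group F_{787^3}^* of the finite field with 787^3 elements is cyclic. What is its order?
|F_{787^3}^*| = 487443402

F_{787^3} has 787^3 = 487443403 elements; its multiplicative group consists of all nonzero elements, so |F_{787^3}^*| = 487443403 - 1 = 487443402. (It is cyclic since any finite subgroup of the multiplicative group of a field is cyclic.)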